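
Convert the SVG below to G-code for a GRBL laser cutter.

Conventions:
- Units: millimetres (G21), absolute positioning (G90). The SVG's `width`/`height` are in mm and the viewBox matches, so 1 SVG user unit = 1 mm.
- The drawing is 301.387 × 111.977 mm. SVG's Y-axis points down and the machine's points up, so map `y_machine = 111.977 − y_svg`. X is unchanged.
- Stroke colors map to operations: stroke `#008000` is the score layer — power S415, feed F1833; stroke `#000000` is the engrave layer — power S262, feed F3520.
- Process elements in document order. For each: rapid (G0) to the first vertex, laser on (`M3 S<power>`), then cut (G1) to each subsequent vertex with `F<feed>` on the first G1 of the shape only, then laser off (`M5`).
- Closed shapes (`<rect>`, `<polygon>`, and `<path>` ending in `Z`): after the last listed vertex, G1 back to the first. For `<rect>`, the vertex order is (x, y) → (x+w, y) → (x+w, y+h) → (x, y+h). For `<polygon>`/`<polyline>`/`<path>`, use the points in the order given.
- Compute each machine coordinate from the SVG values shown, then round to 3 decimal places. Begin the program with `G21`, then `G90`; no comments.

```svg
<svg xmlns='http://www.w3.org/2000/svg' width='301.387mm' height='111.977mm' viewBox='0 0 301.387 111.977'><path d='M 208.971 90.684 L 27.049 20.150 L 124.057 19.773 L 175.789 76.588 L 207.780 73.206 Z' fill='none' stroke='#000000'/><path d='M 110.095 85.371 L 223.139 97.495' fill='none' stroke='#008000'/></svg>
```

G21
G90
G0 X208.971 Y21.293
M3 S262
G1 X27.049 Y91.827 F3520
G1 X124.057 Y92.204
G1 X175.789 Y35.389
G1 X207.780 Y38.771
G1 X208.971 Y21.293
M5
G0 X110.095 Y26.606
M3 S415
G1 X223.139 Y14.482 F1833
M5

viewBox `0 0 301.387 111.977` with mm width/height → 1 unit = 1 mm. Flip: y_m = 111.977 − y_svg.

**Shape 1** — `<path>` closed polygon, stroke `#000000` → engrave (S262, F3520). Machine vertices: (208.971,21.293) → (27.049,91.827) → (124.057,92.204) → (175.789,35.389) → (207.780,38.771) → (208.971,21.293). Closed: final G1 returns to the first vertex.

**Shape 2** — `<path>` line segment, stroke `#008000` → score (S415, F1833). Machine vertices: (110.095,26.606) → (223.139,14.482). Open path.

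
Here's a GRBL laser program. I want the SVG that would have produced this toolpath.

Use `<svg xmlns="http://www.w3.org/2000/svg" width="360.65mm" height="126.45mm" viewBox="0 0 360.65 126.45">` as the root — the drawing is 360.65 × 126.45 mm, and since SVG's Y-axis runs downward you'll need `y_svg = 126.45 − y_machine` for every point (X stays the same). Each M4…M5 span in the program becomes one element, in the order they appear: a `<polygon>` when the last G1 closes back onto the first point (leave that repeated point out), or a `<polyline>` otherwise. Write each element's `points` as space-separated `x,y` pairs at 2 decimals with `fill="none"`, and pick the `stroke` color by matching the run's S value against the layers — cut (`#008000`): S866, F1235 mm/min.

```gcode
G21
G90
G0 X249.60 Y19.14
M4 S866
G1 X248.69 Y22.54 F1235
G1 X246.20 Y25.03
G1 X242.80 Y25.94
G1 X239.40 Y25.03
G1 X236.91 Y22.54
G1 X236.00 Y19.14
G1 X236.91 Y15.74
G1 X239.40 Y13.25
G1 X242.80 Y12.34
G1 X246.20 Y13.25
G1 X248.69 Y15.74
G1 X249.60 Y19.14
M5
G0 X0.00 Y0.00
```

y_svg = 126.45 − y_m. Every run uses S866, so all elements get stroke `#008000` (cut).

[1] closed run; points: 249.60,107.31 248.69,103.91 246.20,101.42 242.80,100.51 239.40,101.42 236.91,103.91 236.00,107.31 236.91,110.71 239.40,113.20 242.80,114.11 246.20,113.20 248.69,110.71

<svg xmlns="http://www.w3.org/2000/svg" width="360.65mm" height="126.45mm" viewBox="0 0 360.65 126.45">
  <polygon points="249.60,107.31 248.69,103.91 246.20,101.42 242.80,100.51 239.40,101.42 236.91,103.91 236.00,107.31 236.91,110.71 239.40,113.20 242.80,114.11 246.20,113.20 248.69,110.71" fill="none" stroke="#008000"/>
</svg>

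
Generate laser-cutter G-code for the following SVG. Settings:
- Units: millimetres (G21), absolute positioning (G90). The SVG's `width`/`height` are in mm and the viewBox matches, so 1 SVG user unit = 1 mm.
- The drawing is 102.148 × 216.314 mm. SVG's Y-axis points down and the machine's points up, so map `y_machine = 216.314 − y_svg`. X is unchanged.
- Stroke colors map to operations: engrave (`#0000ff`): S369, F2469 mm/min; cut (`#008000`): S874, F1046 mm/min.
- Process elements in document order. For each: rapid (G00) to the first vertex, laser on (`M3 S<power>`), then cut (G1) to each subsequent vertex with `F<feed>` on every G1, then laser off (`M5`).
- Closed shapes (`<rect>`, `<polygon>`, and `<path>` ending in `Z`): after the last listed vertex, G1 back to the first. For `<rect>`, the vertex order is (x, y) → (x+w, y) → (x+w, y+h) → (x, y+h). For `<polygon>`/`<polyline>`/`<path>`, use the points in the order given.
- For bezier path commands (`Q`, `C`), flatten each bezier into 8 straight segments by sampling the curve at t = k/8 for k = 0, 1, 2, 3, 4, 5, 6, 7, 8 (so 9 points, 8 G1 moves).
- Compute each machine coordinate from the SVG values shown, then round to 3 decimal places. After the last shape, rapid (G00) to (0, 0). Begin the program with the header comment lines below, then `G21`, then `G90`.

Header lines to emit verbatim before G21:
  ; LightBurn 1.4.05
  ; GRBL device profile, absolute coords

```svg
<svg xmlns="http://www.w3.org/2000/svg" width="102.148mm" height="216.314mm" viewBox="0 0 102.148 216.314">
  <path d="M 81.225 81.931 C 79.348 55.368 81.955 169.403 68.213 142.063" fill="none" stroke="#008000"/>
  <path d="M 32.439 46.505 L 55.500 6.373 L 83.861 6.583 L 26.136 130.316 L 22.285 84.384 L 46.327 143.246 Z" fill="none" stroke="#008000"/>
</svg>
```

; LightBurn 1.4.05
; GRBL device profile, absolute coords
G21
G90
G00 X81.225 Y134.383
M3 S874
G1 X80.691 Y138.304 F1046
G1 X80.332 Y132.349 F1046
G1 X79.906 Y119.821 F1046
G1 X79.168 Y104.026 F1046
G1 X77.874 Y88.266 F1046
G1 X75.780 Y75.848 F1046
G1 X72.641 Y70.075 F1046
G1 X68.213 Y74.251 F1046
M5
G00 X32.439 Y169.809
M3 S874
G1 X55.500 Y209.941 F1046
G1 X83.861 Y209.731 F1046
G1 X26.136 Y85.998 F1046
G1 X22.285 Y131.930 F1046
G1 X46.327 Y73.068 F1046
G1 X32.439 Y169.809 F1046
M5
G00 X0.000 Y0.000

Since the viewBox matches the mm dimensions, user units are millimetres directly. The only transform is the Y-flip y_m = 216.314 − y_svg.

Shape 1 is a cubic bezier drawn with `<path>`. Its stroke #008000 means cut at S874, F1046. After flipping Y the toolpath is (81.225,134.383) → (80.691,138.304) → (80.332,132.349) → (79.906,119.821) → (79.168,104.026) → (77.874,88.266) → (75.780,75.848) → (72.641,70.075) → (68.213,74.251).

Shape 2 is a closed polygon drawn with `<path>`. Its stroke #008000 means cut at S874, F1046. After flipping Y the toolpath is (32.439,169.809) → (55.500,209.941) → (83.861,209.731) → (26.136,85.998) → (22.285,131.930) → (46.327,73.068) → (32.439,169.809), returning to the start.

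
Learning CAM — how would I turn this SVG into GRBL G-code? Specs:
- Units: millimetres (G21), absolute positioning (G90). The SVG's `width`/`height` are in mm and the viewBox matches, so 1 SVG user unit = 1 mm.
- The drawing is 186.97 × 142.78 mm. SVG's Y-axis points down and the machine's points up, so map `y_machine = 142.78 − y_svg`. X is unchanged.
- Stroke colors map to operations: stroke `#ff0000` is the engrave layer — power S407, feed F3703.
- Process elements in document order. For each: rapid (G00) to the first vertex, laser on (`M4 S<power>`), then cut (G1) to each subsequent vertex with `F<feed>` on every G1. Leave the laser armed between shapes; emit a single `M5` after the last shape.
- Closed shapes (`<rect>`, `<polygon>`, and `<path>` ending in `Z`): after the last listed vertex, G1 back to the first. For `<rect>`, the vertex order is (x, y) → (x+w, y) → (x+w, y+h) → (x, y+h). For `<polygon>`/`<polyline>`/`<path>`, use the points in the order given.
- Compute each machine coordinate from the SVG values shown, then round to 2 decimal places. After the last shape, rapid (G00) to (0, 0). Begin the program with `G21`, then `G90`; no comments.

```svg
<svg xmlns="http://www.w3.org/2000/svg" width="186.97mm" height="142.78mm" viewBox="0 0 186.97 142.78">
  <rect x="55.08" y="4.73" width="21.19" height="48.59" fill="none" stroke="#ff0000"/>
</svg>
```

G21
G90
G00 X55.08 Y138.05
M4 S407
G1 X76.27 Y138.05 F3703
G1 X76.27 Y89.46 F3703
G1 X55.08 Y89.46 F3703
G1 X55.08 Y138.05 F3703
M5
G00 X0.00 Y0.00

viewBox `0 0 186.97 142.78` with mm width/height → 1 unit = 1 mm. Flip: y_m = 142.78 − y_svg.

**Shape 1** — `<rect>` rectangle, stroke `#ff0000` → engrave (S407, F3703). Machine vertices: (55.08,138.05) → (76.27,138.05) → (76.27,89.46) → (55.08,89.46) → (55.08,138.05). Closed: final G1 returns to the first vertex.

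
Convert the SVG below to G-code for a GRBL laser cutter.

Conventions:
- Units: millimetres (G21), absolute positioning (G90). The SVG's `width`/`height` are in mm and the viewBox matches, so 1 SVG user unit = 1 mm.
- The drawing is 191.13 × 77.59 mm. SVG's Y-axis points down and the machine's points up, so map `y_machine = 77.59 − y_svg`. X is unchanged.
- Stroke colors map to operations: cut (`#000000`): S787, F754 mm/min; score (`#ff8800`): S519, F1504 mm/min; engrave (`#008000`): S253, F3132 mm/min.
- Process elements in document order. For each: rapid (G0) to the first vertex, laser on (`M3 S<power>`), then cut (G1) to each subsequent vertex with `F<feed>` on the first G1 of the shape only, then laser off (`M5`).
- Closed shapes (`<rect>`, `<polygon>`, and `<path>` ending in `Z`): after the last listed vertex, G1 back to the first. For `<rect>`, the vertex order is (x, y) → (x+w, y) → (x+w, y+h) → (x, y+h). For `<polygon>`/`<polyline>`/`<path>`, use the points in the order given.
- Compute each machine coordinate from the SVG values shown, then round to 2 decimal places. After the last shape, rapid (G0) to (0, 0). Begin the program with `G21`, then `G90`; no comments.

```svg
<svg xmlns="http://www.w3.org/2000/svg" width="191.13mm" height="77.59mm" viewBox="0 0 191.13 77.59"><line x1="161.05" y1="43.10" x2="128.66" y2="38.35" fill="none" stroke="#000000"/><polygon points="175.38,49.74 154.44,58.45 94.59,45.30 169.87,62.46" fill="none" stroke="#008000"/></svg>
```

1 u = 1 mm; y_m = 77.59 − y.

[1] `<line>` line segment, #000000→cut S787 F754: (161.05,34.49) → (128.66,39.24)

[2] `<polygon>` closed polygon, #008000→engrave S253 F3132: (175.38,27.85) → (154.44,19.14) → (94.59,32.29) → (169.87,15.13) → (175.38,27.85) (closed)

G21
G90
G0 X161.05 Y34.49
M3 S787
G1 X128.66 Y39.24 F754
M5
G0 X175.38 Y27.85
M3 S253
G1 X154.44 Y19.14 F3132
G1 X94.59 Y32.29
G1 X169.87 Y15.13
G1 X175.38 Y27.85
M5
G0 X0.00 Y0.00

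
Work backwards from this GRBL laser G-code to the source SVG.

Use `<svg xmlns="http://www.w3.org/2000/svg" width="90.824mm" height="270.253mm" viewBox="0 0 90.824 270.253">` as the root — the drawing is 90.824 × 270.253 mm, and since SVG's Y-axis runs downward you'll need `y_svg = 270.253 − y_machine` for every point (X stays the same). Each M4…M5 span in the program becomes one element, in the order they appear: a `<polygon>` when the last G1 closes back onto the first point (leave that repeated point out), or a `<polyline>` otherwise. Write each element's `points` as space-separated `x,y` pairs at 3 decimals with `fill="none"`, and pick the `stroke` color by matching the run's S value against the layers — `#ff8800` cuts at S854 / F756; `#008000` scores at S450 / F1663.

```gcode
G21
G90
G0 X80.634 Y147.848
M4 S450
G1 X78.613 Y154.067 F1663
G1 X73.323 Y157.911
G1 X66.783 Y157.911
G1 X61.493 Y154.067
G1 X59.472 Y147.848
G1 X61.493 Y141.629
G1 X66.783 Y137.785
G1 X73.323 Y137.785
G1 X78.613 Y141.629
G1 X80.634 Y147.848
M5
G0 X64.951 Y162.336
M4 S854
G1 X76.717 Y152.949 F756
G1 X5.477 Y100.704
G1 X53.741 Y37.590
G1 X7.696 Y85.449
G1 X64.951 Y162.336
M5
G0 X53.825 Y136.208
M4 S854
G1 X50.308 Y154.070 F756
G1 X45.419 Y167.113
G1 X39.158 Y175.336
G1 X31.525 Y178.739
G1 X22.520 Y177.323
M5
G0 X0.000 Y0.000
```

<svg xmlns="http://www.w3.org/2000/svg" width="90.824mm" height="270.253mm" viewBox="0 0 90.824 270.253">
  <polygon points="80.634,122.405 78.613,116.186 73.323,112.342 66.783,112.342 61.493,116.186 59.472,122.405 61.493,128.624 66.783,132.468 73.323,132.468 78.613,128.624" fill="none" stroke="#008000"/>
  <polygon points="64.951,107.917 76.717,117.304 5.477,169.549 53.741,232.663 7.696,184.804" fill="none" stroke="#ff8800"/>
  <polyline points="53.825,134.045 50.308,116.183 45.419,103.140 39.158,94.917 31.525,91.514 22.520,92.930" fill="none" stroke="#ff8800"/>
</svg>

Machine Y-up, SVG Y-down with viewBox height 270.253, so y_svg = 270.253 − y_machine; X carries over.

Run 1: S450 ⇒ score layer `#008000`. The run returns to its start, so emit a `<polygon>` with points (Y-flipped): 80.634,122.405 78.613,116.186 73.323,112.342 66.783,112.342 61.493,116.186 59.472,122.405 61.493,128.624 66.783,132.468 73.323,132.468 78.613,128.624.

Run 2: power S854 maps to stroke `#ff8800` (cut). The run returns to its start, so emit a `<polygon>` with points (Y-flipped): 64.951,107.917 76.717,117.304 5.477,169.549 53.741,232.663 7.696,184.804.

Run 3: the run's S854 means `#ff8800` (cut). The run is open, so emit a `<polyline>` with points (Y-flipped): 53.825,134.045 50.308,116.183 45.419,103.140 39.158,94.917 31.525,91.514 22.520,92.930.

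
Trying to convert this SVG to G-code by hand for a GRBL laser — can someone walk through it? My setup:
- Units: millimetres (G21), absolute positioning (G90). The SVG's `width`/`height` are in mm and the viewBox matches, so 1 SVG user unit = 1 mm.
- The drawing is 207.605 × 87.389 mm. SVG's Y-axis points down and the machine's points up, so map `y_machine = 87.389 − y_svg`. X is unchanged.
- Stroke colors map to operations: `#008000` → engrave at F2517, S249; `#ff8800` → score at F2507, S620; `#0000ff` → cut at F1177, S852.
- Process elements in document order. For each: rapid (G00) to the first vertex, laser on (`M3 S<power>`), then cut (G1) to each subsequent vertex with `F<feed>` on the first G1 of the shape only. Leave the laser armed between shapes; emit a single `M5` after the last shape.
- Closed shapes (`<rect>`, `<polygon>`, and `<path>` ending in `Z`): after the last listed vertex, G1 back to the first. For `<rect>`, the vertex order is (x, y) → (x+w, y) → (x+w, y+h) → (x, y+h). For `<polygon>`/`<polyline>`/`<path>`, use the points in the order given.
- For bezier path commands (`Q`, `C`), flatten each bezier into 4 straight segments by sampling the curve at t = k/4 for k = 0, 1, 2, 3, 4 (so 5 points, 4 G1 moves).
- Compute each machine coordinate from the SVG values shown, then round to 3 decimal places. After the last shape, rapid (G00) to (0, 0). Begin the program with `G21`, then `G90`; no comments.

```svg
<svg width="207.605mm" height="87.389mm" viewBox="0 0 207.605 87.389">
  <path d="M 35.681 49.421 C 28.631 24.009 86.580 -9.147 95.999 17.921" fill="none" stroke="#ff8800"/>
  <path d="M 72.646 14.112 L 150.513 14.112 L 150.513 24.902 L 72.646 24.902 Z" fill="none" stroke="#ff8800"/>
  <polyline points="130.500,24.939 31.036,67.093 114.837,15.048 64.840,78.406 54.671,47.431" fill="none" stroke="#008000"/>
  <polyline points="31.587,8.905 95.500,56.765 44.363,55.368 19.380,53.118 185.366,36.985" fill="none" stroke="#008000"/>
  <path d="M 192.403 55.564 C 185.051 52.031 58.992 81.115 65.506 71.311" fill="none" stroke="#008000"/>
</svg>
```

G21
G90
G00 X35.681 Y37.968
M3 S620
G1 X40.807 Y57.417 F2507
G1 X59.664 Y73.398
G1 X81.609 Y79.539
G1 X95.999 Y69.468
G00 X72.646 Y73.277
M3 S620
G1 X150.513 Y73.277 F2507
G1 X150.513 Y62.487
G1 X72.646 Y62.487
G1 X72.646 Y73.277
G00 X130.500 Y62.450
M3 S249
G1 X31.036 Y20.296 F2517
G1 X114.837 Y72.341
G1 X64.840 Y8.983
G1 X54.671 Y39.958
G00 X31.587 Y78.484
M3 S249
G1 X95.500 Y30.624 F2517
G1 X44.363 Y32.021
G1 X19.380 Y34.271
G1 X185.366 Y50.404
G00 X192.403 Y31.825
M3 S249
G1 X168.558 Y29.476 F2517
G1 X123.755 Y21.600
G1 X81.552 Y14.899
G1 X65.506 Y16.078
M5
G00 X0.000 Y0.000

viewBox `0 0 207.605 87.389` with mm width/height → 1 unit = 1 mm. Flip: y_m = 87.389 − y_svg.

**Shape 1** — `<path>` cubic bezier, stroke `#ff8800` → score (S620, F2507). Control points (SVG): P0=(35.681,49.421), P1=(28.631,24.009), P2=(86.580,-9.147), P3=(95.999,17.921); sampled at t=k/4. Machine vertices: (35.681,37.968) → (40.807,57.417) → (59.664,73.398) → (81.609,79.539) → (95.999,69.468). Open path.

**Shape 2** — `<path>` rectangle, stroke `#ff8800` → score (S620, F2507). Machine vertices: (72.646,73.277) → (150.513,73.277) → (150.513,62.487) → (72.646,62.487) → (72.646,73.277). Closed: final G1 returns to the first vertex.

**Shape 3** — `<polyline>` open polyline, stroke `#008000` → engrave (S249, F2517). Machine vertices: (130.500,62.450) → (31.036,20.296) → (114.837,72.341) → (64.840,8.983) → (54.671,39.958). Open path.

**Shape 4** — `<polyline>` open polyline, stroke `#008000` → engrave (S249, F2517). Machine vertices: (31.587,78.484) → (95.500,30.624) → (44.363,32.021) → (19.380,34.271) → (185.366,50.404). Open path.

**Shape 5** — `<path>` cubic bezier, stroke `#008000` → engrave (S249, F2517). Control points (SVG): P0=(192.403,55.564), P1=(185.051,52.031), P2=(58.992,81.115), P3=(65.506,71.311); sampled at t=k/4. Machine vertices: (192.403,31.825) → (168.558,29.476) → (123.755,21.600) → (81.552,14.899) → (65.506,16.078). Open path.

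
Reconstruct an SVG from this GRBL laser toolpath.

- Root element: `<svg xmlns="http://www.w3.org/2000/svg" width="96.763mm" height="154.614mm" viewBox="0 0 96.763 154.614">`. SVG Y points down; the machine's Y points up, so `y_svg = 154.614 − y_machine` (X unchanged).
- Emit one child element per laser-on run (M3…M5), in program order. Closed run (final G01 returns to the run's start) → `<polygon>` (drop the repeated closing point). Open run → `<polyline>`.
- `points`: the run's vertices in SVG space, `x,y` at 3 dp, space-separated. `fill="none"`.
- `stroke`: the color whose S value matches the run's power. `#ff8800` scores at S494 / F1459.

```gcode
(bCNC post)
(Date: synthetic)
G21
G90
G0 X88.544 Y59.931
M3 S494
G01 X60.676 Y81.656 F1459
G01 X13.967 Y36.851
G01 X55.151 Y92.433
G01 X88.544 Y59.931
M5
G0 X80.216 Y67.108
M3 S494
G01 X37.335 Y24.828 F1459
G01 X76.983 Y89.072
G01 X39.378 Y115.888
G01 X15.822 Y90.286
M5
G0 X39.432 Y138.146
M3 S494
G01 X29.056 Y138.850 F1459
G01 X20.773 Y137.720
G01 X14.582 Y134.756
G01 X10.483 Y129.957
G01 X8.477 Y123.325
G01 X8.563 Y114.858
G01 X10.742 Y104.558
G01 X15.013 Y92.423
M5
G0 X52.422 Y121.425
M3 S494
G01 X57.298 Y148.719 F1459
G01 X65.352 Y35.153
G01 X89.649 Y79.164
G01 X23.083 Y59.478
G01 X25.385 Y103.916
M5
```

y_svg = 154.614 − y_m. Every run uses S494, so all elements get stroke `#ff8800` (score).

[1] closed run; points: 88.544,94.683 60.676,72.958 13.967,117.763 55.151,62.181

[2] open run; points: 80.216,87.506 37.335,129.786 76.983,65.542 39.378,38.726 15.822,64.328

[3] open run; points: 39.432,16.468 29.056,15.764 20.773,16.894 14.582,19.858 10.483,24.657 8.477,31.289 8.563,39.756 10.742,50.056 15.013,62.191

[4] open run; points: 52.422,33.189 57.298,5.895 65.352,119.461 89.649,75.450 23.083,95.136 25.385,50.698

<svg xmlns="http://www.w3.org/2000/svg" width="96.763mm" height="154.614mm" viewBox="0 0 96.763 154.614">
  <polygon points="88.544,94.683 60.676,72.958 13.967,117.763 55.151,62.181" fill="none" stroke="#ff8800"/>
  <polyline points="80.216,87.506 37.335,129.786 76.983,65.542 39.378,38.726 15.822,64.328" fill="none" stroke="#ff8800"/>
  <polyline points="39.432,16.468 29.056,15.764 20.773,16.894 14.582,19.858 10.483,24.657 8.477,31.289 8.563,39.756 10.742,50.056 15.013,62.191" fill="none" stroke="#ff8800"/>
  <polyline points="52.422,33.189 57.298,5.895 65.352,119.461 89.649,75.450 23.083,95.136 25.385,50.698" fill="none" stroke="#ff8800"/>
</svg>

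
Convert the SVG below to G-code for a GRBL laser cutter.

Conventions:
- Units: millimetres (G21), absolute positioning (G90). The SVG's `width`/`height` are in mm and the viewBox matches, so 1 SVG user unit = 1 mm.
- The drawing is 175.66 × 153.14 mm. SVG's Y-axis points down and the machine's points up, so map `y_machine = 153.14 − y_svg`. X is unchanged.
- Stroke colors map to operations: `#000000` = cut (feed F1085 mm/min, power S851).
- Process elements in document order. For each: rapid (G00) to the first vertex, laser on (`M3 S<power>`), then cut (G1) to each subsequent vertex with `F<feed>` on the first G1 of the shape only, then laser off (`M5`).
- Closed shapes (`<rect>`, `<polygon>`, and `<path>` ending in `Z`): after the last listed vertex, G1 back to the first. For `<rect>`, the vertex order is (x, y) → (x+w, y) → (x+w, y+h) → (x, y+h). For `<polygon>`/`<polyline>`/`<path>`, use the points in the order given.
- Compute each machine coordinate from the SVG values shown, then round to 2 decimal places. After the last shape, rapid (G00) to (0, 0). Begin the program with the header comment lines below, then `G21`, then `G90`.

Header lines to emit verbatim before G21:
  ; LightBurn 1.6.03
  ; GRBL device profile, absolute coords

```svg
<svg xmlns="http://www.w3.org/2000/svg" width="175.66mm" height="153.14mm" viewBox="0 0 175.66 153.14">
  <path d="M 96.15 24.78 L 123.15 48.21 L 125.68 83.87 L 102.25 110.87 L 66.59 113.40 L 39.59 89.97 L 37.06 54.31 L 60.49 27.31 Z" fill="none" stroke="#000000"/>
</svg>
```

Since the viewBox matches the mm dimensions, user units are millimetres directly. The only transform is the Y-flip y_m = 153.14 − y_svg.

Shape 1 is a regular polygon drawn with `<path>`. Its stroke #000000 means cut at S851, F1085. After flipping Y the toolpath is (96.15,128.36) → (123.15,104.93) → (125.68,69.27) → (102.25,42.27) → (66.59,39.74) → (39.59,63.17) → (37.06,98.83) → (60.49,125.83) → (96.15,128.36), returning to the start.

; LightBurn 1.6.03
; GRBL device profile, absolute coords
G21
G90
G00 X96.15 Y128.36
M3 S851
G1 X123.15 Y104.93 F1085
G1 X125.68 Y69.27
G1 X102.25 Y42.27
G1 X66.59 Y39.74
G1 X39.59 Y63.17
G1 X37.06 Y98.83
G1 X60.49 Y125.83
G1 X96.15 Y128.36
M5
G00 X0.00 Y0.00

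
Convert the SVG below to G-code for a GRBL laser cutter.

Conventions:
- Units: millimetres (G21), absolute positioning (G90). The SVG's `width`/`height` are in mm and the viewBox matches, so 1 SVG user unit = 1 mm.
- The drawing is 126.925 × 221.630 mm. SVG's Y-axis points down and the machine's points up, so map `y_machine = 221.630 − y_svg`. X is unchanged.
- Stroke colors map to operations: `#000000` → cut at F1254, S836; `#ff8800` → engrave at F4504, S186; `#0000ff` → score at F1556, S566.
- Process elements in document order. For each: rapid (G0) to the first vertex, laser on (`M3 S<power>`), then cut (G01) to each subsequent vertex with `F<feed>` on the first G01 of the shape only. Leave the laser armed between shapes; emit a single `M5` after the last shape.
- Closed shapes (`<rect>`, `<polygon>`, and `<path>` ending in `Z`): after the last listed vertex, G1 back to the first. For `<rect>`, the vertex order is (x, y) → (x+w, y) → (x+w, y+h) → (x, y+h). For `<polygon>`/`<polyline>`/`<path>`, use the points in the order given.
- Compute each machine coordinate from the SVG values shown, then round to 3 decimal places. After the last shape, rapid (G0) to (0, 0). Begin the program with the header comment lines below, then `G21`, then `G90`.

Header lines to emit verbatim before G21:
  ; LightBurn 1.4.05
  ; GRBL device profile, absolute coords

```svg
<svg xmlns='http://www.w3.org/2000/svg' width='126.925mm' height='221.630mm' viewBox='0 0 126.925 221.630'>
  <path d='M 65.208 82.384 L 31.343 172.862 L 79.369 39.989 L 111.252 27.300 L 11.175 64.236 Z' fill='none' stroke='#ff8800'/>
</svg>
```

viewBox `0 0 126.925 221.630` with mm width/height → 1 unit = 1 mm. Flip: y_m = 221.630 − y_svg.

**Shape 1** — `<path>` closed polygon, stroke `#ff8800` → engrave (S186, F4504). Machine vertices: (65.208,139.246) → (31.343,48.768) → (79.369,181.641) → (111.252,194.330) → (11.175,157.394) → (65.208,139.246). Closed: final G1 returns to the first vertex.

; LightBurn 1.4.05
; GRBL device profile, absolute coords
G21
G90
G0 X65.208 Y139.246
M3 S186
G01 X31.343 Y48.768 F4504
G01 X79.369 Y181.641
G01 X111.252 Y194.330
G01 X11.175 Y157.394
G01 X65.208 Y139.246
M5
G0 X0.000 Y0.000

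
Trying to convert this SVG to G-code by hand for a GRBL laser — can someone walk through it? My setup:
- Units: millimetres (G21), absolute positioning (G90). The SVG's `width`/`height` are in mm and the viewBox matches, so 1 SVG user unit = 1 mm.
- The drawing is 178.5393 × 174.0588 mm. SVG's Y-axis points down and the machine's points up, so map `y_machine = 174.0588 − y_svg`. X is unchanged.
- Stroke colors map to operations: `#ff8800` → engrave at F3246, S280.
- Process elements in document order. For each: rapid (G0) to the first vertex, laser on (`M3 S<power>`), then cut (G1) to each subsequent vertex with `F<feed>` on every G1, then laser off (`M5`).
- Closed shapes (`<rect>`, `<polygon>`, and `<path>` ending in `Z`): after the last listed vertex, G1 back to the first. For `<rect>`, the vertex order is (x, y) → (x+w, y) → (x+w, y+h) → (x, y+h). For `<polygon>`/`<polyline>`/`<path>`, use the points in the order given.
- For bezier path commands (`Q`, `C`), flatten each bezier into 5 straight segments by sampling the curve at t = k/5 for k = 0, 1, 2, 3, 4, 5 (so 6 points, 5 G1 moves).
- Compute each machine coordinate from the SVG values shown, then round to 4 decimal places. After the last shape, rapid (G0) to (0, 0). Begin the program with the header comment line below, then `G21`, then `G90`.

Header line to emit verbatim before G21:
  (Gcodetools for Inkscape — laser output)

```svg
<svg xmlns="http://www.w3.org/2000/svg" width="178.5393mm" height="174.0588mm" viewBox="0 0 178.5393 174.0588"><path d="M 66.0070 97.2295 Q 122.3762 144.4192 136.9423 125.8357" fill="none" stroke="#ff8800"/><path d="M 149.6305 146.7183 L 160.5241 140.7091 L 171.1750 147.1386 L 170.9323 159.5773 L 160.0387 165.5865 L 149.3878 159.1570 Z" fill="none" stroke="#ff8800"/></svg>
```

viewBox `0 0 178.5393 174.0588` with mm width/height → 1 unit = 1 mm. Flip: y_m = 174.0588 − y_svg.

**Shape 1** — `<path>` quadratic bezier, stroke `#ff8800` → engrave (S280, F3246). Control points (SVG): P0=(66.0070,97.2295), P1=(122.3762,144.4192), P2=(136.9423,125.8357); sampled at t=k/5. Machine vertices: (66.0070,76.8293) → (86.8826,60.5843) → (104.4139,49.6013) → (118.6009,43.8800) → (129.4437,43.4206) → (136.9423,48.2231). Open path.

**Shape 2** — `<path>` regular polygon, stroke `#ff8800` → engrave (S280, F3246). Machine vertices: (149.6305,27.3405) → (160.5241,33.3497) → (171.1750,26.9202) → (170.9323,14.4815) → (160.0387,8.4723) → (149.3878,14.9018) → (149.6305,27.3405). Closed: final G1 returns to the first vertex.

(Gcodetools for Inkscape — laser output)
G21
G90
G0 X66.0070 Y76.8293
M3 S280
G1 X86.8826 Y60.5843 F3246
G1 X104.4139 Y49.6013 F3246
G1 X118.6009 Y43.8800 F3246
G1 X129.4437 Y43.4206 F3246
G1 X136.9423 Y48.2231 F3246
M5
G0 X149.6305 Y27.3405
M3 S280
G1 X160.5241 Y33.3497 F3246
G1 X171.1750 Y26.9202 F3246
G1 X170.9323 Y14.4815 F3246
G1 X160.0387 Y8.4723 F3246
G1 X149.3878 Y14.9018 F3246
G1 X149.6305 Y27.3405 F3246
M5
G0 X0.0000 Y0.0000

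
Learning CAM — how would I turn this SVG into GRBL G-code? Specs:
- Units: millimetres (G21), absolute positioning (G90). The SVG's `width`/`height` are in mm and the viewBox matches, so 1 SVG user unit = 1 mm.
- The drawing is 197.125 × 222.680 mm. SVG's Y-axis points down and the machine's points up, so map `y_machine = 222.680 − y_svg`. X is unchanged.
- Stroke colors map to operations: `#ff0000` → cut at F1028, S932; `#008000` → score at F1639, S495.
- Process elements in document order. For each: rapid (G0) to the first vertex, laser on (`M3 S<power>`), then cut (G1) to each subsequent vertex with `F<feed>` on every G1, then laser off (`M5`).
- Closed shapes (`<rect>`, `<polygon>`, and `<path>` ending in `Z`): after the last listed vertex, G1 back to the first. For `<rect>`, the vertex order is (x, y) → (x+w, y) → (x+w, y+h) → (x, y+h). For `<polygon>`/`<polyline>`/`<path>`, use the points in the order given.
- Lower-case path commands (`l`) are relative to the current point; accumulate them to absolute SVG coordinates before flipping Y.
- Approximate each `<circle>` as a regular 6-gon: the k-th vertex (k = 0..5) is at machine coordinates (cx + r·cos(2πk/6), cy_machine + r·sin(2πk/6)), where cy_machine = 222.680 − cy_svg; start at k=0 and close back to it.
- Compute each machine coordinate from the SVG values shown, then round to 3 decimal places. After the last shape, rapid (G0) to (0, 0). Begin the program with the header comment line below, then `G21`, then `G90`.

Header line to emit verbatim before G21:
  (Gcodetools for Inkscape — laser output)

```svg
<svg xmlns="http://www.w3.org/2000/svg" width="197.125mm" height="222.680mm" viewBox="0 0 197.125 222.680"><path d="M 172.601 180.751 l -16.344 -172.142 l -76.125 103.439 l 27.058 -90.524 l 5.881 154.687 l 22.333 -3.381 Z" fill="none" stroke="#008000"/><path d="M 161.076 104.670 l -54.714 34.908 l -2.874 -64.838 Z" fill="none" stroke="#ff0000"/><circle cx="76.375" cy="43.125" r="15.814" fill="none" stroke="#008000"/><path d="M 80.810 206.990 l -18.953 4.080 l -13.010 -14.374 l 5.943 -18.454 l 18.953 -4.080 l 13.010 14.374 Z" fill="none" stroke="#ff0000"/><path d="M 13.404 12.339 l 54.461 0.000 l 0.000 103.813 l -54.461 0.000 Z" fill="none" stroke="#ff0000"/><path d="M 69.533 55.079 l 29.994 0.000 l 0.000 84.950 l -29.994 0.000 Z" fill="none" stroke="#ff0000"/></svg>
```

(Gcodetools for Inkscape — laser output)
G21
G90
G0 X172.601 Y41.929
M3 S495
G1 X156.257 Y214.071 F1639
G1 X80.132 Y110.632 F1639
G1 X107.190 Y201.156 F1639
G1 X113.071 Y46.469 F1639
G1 X135.404 Y49.850 F1639
G1 X172.601 Y41.929 F1639
M5
G0 X161.076 Y118.010
M3 S932
G1 X106.362 Y83.102 F1028
G1 X103.488 Y147.940 F1028
G1 X161.076 Y118.010 F1028
M5
G0 X92.189 Y179.555
M3 S495
G1 X84.282 Y193.250 F1639
G1 X68.468 Y193.250 F1639
G1 X60.561 Y179.555 F1639
G1 X68.468 Y165.860 F1639
G1 X84.282 Y165.860 F1639
G1 X92.189 Y179.555 F1639
M5
G0 X80.810 Y15.690
M3 S932
G1 X61.857 Y11.610 F1028
G1 X48.847 Y25.984 F1028
G1 X54.790 Y44.438 F1028
G1 X73.743 Y48.518 F1028
G1 X86.753 Y34.144 F1028
G1 X80.810 Y15.690 F1028
M5
G0 X13.404 Y210.341
M3 S932
G1 X67.865 Y210.341 F1028
G1 X67.865 Y106.528 F1028
G1 X13.404 Y106.528 F1028
G1 X13.404 Y210.341 F1028
M5
G0 X69.533 Y167.601
M3 S932
G1 X99.527 Y167.601 F1028
G1 X99.527 Y82.651 F1028
G1 X69.533 Y82.651 F1028
G1 X69.533 Y167.601 F1028
M5
G0 X0.000 Y0.000

1 u = 1 mm; y_m = 222.680 − y.

[1] `<path>` closed polygon, #008000→score S495 F1639: (172.601,41.929) → (156.257,214.071) → (80.132,110.632) → (107.190,201.156) → (113.071,46.469) → (135.404,49.850) → (172.601,41.929) (closed)

[2] `<path>` regular polygon, #ff0000→cut S932 F1028: (161.076,118.010) → (106.362,83.102) → (103.488,147.940) → (161.076,118.010) (closed)

[3] `<circle>` circle, #008000→score S495 F1639: (92.189,179.555) → (84.282,193.250) → (68.468,193.250) → (60.561,179.555) → (68.468,165.860) → (84.282,165.860) → (92.189,179.555) (closed)

[4] `<path>` regular polygon, #ff0000→cut S932 F1028: (80.810,15.690) → (61.857,11.610) → (48.847,25.984) → (54.790,44.438) → (73.743,48.518) → (86.753,34.144) → (80.810,15.690) (closed)

[5] `<path>` rectangle, #ff0000→cut S932 F1028: (13.404,210.341) → (67.865,210.341) → (67.865,106.528) → (13.404,106.528) → (13.404,210.341) (closed)

[6] `<path>` rectangle, #ff0000→cut S932 F1028: (69.533,167.601) → (99.527,167.601) → (99.527,82.651) → (69.533,82.651) → (69.533,167.601) (closed)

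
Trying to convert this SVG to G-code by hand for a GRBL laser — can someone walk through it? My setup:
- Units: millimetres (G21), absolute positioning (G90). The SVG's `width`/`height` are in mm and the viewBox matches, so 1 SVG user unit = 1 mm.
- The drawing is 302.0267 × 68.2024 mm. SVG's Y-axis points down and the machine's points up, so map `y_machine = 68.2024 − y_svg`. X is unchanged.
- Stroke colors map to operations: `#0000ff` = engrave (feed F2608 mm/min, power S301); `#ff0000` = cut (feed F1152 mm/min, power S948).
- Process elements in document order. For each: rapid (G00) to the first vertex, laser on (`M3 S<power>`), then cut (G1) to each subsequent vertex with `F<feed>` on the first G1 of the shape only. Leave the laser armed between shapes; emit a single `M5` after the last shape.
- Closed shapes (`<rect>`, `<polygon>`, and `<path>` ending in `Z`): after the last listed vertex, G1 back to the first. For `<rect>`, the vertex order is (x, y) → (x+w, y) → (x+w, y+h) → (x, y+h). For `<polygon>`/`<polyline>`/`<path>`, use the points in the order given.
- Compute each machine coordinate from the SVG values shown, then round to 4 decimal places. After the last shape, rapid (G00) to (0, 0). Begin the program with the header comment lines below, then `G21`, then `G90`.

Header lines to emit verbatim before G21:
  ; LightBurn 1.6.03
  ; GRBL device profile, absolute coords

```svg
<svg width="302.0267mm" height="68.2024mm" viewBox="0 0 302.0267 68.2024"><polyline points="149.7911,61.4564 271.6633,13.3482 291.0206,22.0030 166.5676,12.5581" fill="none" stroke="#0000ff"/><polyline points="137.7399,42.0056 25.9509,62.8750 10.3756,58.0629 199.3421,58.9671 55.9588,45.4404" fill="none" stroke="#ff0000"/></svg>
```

; LightBurn 1.6.03
; GRBL device profile, absolute coords
G21
G90
G00 X149.7911 Y6.7460
M3 S301
G1 X271.6633 Y54.8542 F2608
G1 X291.0206 Y46.1994
G1 X166.5676 Y55.6443
G00 X137.7399 Y26.1968
M3 S948
G1 X25.9509 Y5.3274 F1152
G1 X10.3756 Y10.1395
G1 X199.3421 Y9.2353
G1 X55.9588 Y22.7620
M5
G00 X0.0000 Y0.0000

Since the viewBox matches the mm dimensions, user units are millimetres directly. The only transform is the Y-flip y_m = 68.2024 − y_svg.

Shape 1 is a open polyline drawn with `<polyline>`. Its stroke #0000ff means engrave at S301, F2608. After flipping Y the toolpath is (149.7911,6.7460) → (271.6633,54.8542) → (291.0206,46.1994) → (166.5676,55.6443).

Shape 2 is a open polyline drawn with `<polyline>`. Its stroke #ff0000 means cut at S948, F1152. After flipping Y the toolpath is (137.7399,26.1968) → (25.9509,5.3274) → (10.3756,10.1395) → (199.3421,9.2353) → (55.9588,22.7620).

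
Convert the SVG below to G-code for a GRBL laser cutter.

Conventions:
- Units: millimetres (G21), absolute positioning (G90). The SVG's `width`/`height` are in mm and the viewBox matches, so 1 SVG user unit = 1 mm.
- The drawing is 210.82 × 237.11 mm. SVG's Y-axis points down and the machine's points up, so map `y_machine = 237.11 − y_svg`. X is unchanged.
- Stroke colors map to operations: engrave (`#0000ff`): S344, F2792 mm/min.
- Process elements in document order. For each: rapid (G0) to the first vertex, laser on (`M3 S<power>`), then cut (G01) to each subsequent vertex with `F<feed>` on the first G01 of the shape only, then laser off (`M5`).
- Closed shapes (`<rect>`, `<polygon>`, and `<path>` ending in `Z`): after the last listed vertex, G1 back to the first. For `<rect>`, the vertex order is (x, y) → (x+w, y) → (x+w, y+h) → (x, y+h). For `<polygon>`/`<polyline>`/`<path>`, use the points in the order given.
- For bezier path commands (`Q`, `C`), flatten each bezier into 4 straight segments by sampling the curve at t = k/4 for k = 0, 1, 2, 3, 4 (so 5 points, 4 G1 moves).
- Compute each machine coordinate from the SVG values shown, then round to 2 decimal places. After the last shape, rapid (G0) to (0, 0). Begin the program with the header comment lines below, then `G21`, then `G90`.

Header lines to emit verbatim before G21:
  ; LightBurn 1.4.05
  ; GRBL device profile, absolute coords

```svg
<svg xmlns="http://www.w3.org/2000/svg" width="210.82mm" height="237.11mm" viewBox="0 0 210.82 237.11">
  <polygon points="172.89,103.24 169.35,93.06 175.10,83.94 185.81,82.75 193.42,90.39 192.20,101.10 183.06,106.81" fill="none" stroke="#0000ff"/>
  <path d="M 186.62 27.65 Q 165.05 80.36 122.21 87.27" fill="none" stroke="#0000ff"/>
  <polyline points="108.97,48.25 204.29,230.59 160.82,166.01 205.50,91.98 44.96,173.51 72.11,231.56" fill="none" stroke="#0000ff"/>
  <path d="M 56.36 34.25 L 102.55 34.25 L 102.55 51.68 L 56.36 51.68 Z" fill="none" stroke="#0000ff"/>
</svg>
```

viewBox `0 0 210.82 237.11` with mm width/height → 1 unit = 1 mm. Flip: y_m = 237.11 − y_svg.

**Shape 1** — `<polygon>` regular polygon, stroke `#0000ff` → engrave (S344, F2792). Machine vertices: (172.89,133.87) → (169.35,144.05) → (175.10,153.17) → (185.81,154.36) → (193.42,146.72) → (192.20,136.01) → (183.06,130.30) → (172.89,133.87). Closed: final G1 returns to the first vertex.

**Shape 2** — `<path>` quadratic bezier, stroke `#0000ff` → engrave (S344, F2792). Control points (SVG): P0=(186.62,27.65), P1=(165.05,80.36), P2=(122.21,87.27); sampled at t=k/4. Machine vertices: (186.62,209.46) → (174.51,185.97) → (159.73,168.20) → (142.30,156.16) → (122.21,149.84). Open path.

**Shape 3** — `<polyline>` open polyline, stroke `#0000ff` → engrave (S344, F2792). Machine vertices: (108.97,188.86) → (204.29,6.52) → (160.82,71.10) → (205.50,145.13) → (44.96,63.60) → (72.11,5.55). Open path.

**Shape 4** — `<path>` rectangle, stroke `#0000ff` → engrave (S344, F2792). Machine vertices: (56.36,202.86) → (102.55,202.86) → (102.55,185.43) → (56.36,185.43) → (56.36,202.86). Closed: final G1 returns to the first vertex.

; LightBurn 1.4.05
; GRBL device profile, absolute coords
G21
G90
G0 X172.89 Y133.87
M3 S344
G01 X169.35 Y144.05 F2792
G01 X175.10 Y153.17
G01 X185.81 Y154.36
G01 X193.42 Y146.72
G01 X192.20 Y136.01
G01 X183.06 Y130.30
G01 X172.89 Y133.87
M5
G0 X186.62 Y209.46
M3 S344
G01 X174.51 Y185.97 F2792
G01 X159.73 Y168.20
G01 X142.30 Y156.16
G01 X122.21 Y149.84
M5
G0 X108.97 Y188.86
M3 S344
G01 X204.29 Y6.52 F2792
G01 X160.82 Y71.10
G01 X205.50 Y145.13
G01 X44.96 Y63.60
G01 X72.11 Y5.55
M5
G0 X56.36 Y202.86
M3 S344
G01 X102.55 Y202.86 F2792
G01 X102.55 Y185.43
G01 X56.36 Y185.43
G01 X56.36 Y202.86
M5
G0 X0.00 Y0.00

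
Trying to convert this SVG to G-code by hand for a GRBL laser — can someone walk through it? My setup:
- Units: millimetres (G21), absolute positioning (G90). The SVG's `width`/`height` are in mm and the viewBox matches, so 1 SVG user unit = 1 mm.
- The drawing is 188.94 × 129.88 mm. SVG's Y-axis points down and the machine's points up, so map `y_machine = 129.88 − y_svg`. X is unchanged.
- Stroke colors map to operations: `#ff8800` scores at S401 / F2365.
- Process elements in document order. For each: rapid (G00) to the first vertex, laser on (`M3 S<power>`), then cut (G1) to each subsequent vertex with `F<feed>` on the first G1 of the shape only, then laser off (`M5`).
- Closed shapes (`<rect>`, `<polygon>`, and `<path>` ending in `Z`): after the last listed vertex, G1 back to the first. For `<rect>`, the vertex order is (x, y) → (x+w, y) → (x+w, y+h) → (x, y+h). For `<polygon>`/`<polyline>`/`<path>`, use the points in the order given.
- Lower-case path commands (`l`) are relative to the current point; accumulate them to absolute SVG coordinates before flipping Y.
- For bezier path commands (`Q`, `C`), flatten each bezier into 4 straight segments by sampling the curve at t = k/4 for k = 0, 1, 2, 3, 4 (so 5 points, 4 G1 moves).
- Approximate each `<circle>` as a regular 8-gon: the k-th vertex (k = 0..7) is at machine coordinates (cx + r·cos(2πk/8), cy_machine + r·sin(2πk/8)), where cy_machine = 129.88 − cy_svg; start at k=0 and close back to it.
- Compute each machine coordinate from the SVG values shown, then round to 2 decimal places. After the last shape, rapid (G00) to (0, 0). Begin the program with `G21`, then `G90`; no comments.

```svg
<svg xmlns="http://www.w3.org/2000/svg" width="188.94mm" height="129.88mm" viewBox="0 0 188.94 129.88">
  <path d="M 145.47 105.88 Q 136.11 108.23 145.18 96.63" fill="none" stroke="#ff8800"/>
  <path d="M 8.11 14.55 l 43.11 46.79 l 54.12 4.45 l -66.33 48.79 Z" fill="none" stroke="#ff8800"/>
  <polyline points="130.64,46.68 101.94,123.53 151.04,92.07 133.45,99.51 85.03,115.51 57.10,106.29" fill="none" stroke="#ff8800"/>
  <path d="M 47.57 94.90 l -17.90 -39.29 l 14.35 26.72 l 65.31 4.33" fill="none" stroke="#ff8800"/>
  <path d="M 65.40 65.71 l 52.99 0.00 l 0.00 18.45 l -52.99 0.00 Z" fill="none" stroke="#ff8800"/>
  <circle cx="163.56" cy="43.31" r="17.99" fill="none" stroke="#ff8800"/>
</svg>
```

Since the viewBox matches the mm dimensions, user units are millimetres directly. The only transform is the Y-flip y_m = 129.88 − y_svg.

Shape 1 is a quadratic bezier drawn with `<path>`. Its stroke #ff8800 means score at S401, F2365. After flipping Y the toolpath is (145.47,24.00) → (141.94,23.70) → (140.72,25.14) → (141.80,28.32) → (145.18,33.25).

Shape 2 is a closed polygon drawn with `<path>`. Its stroke #ff8800 means score at S401, F2365. After flipping Y the toolpath is (8.11,115.33) → (51.22,68.54) → (105.34,64.09) → (39.01,15.30) → (8.11,115.33), returning to the start.

Shape 3 is a open polyline drawn with `<polyline>`. Its stroke #ff8800 means score at S401, F2365. After flipping Y the toolpath is (130.64,83.20) → (101.94,6.35) → (151.04,37.81) → (133.45,30.37) → (85.03,14.37) → (57.10,23.59).

Shape 4 is a open polyline drawn with `<path>`. Its stroke #ff8800 means score at S401, F2365. After flipping Y the toolpath is (47.57,34.98) → (29.67,74.27) → (44.02,47.55) → (109.33,43.22).

Shape 5 is a rectangle drawn with `<path>`. Its stroke #ff8800 means score at S401, F2365. After flipping Y the toolpath is (65.40,64.17) → (118.39,64.17) → (118.39,45.72) → (65.40,45.72) → (65.40,64.17), returning to the start.

Shape 6 is a circle drawn with `<circle>`. Its stroke #ff8800 means score at S401, F2365. After flipping Y the toolpath is (181.55,86.57) → (176.28,99.29) → (163.56,104.56) → (150.84,99.29) → (145.57,86.57) → (150.84,73.85) → (163.56,68.58) → (176.28,73.85) → (181.55,86.57), returning to the start.

G21
G90
G00 X145.47 Y24.00
M3 S401
G1 X141.94 Y23.70 F2365
G1 X140.72 Y25.14
G1 X141.80 Y28.32
G1 X145.18 Y33.25
M5
G00 X8.11 Y115.33
M3 S401
G1 X51.22 Y68.54 F2365
G1 X105.34 Y64.09
G1 X39.01 Y15.30
G1 X8.11 Y115.33
M5
G00 X130.64 Y83.20
M3 S401
G1 X101.94 Y6.35 F2365
G1 X151.04 Y37.81
G1 X133.45 Y30.37
G1 X85.03 Y14.37
G1 X57.10 Y23.59
M5
G00 X47.57 Y34.98
M3 S401
G1 X29.67 Y74.27 F2365
G1 X44.02 Y47.55
G1 X109.33 Y43.22
M5
G00 X65.40 Y64.17
M3 S401
G1 X118.39 Y64.17 F2365
G1 X118.39 Y45.72
G1 X65.40 Y45.72
G1 X65.40 Y64.17
M5
G00 X181.55 Y86.57
M3 S401
G1 X176.28 Y99.29 F2365
G1 X163.56 Y104.56
G1 X150.84 Y99.29
G1 X145.57 Y86.57
G1 X150.84 Y73.85
G1 X163.56 Y68.58
G1 X176.28 Y73.85
G1 X181.55 Y86.57
M5
G00 X0.00 Y0.00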